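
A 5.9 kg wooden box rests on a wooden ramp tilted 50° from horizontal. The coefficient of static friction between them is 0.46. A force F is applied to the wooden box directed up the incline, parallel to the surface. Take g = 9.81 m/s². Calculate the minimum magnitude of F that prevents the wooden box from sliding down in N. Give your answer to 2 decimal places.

The normal force is N = mg cos 50° = 37.204 N. With F at its minimum the wooden box is on the verge of sliding down, so static friction is at its maximum μ_s N = 0.46 × 37.204 = 17.114 N and acts up the slope.
Equilibrium along the incline: F + μ_s N = mg sin 50°, so F = 44.338 − 17.114 = 27.224 N.

27.22 N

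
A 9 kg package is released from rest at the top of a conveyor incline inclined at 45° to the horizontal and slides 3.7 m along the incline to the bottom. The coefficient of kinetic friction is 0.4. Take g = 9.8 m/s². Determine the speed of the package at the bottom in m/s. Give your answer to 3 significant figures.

The weight component along the incline is mg sin 45° = 62.367 N and the normal force is N = mg cos 45° = 62.367 N.
Friction up the slope is f = μN = 0.4 × 62.367 = 24.947 N, so the net downslope force is 62.367 − 24.947 = 37.420 N and a = 37.420 / 9 = 4.1578 m/s².
Starting from rest over a distance of 3.7 m, v² = 2aL = 2 × 4.1578 × 3.7 = 30.7677, so v = 5.5469 m/s.

5.55 m/s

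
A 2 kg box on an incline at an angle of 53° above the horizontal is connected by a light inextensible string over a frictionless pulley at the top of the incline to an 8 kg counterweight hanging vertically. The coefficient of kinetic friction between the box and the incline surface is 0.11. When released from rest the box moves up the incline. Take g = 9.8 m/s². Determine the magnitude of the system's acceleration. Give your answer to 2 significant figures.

For the box on the incline: the weight component along the slope is m₁g sin 53° = 2 × 9.8 × 0.7986 = 15.653 N and the normal force is N = m₁g cos 53° = 11.796 N.
Kinetic friction opposes the box's motion up the incline: f = μN = 0.11 × 11.796 = 1.298 N acting down the slope.
Newton's second law for the box (up-slope positive): T − 15.653 − 1.298 = 2 a. For the hanging counterweight (downward positive): 8 × 9.8 − T = 8 a.
Adding the two equations eliminates T: 61.449 = 10 a, so a = 6.1449 m/s².

6.1 m/s²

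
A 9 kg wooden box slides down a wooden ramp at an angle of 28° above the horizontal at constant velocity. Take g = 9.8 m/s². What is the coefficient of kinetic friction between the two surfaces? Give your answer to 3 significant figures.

At constant velocity the net force along the incline is zero: mg sin 28° = μ mg cos 28°.
So μ = tan 28° = 0.4695 / 0.8829 = 0.5318.

0.532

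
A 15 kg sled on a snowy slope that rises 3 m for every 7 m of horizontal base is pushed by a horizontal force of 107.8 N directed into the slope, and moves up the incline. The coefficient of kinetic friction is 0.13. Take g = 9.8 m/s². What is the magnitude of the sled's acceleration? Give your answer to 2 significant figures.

The horizontal push has components F cos 23.20° = 107.8 × 0.9191 = 99.079 N up the incline and F sin 23.20° = 107.8 × 0.3939 = 42.462 N pressing into the surface.
The normal force is therefore N = mg cos 23.20° + F sin 23.20° = 135.108 + 42.462 = 177.570 N, and kinetic friction down the slope is μN = 0.13 × 177.570 = 23.084 N.
Along the incline: F cos 23.20° − mg sin 23.20° − μN = ma, so 99.079 − 57.903 − 23.084 = 15 a, giving a = 1.2061 m/s².

1.2 m/s²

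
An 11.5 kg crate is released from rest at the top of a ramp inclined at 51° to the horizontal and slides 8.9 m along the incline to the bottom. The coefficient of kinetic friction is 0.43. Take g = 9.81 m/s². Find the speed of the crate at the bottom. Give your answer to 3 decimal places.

The weight component along the incline is mg sin 51° = 87.674 N and the normal force is N = mg cos 51° = 70.997 N.
Friction up the slope is f = μN = 0.43 × 70.997 = 30.529 N, so the net downslope force is 87.674 − 30.529 = 57.145 N and a = 57.145 / 11.5 = 4.9691 m/s².
Starting from rest over a distance of 8.9 m, v² = 2aL = 2 × 4.9691 × 8.9 = 88.4500, so v = 9.4048 m/s.

9.405 m/s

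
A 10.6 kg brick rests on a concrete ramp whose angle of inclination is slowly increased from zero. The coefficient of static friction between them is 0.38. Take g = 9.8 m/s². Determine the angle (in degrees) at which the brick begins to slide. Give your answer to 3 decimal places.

At the threshold of sliding, static friction is at its maximum μ_s N and exactly balances the weight component along the incline: mg sin θ = μ_s mg cos θ.
Hence tan θ = μ_s = 0.38, so θ = arctan(0.38) = 20.8068°.

20.807°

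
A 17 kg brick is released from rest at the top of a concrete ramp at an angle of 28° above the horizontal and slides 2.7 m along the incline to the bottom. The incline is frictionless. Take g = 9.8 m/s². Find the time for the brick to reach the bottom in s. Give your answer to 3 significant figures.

The weight component along the incline is mg sin 28° = 78.214 N and the normal force is N = mg cos 28° = 147.099 N.
With no friction, a = g sin 28° = 4.6008 m/s².
Starting from rest, L = ½at², so t = √(2L/a) = √(2 × 2.7 / 4.6008) = 1.0834 s.

1.08 s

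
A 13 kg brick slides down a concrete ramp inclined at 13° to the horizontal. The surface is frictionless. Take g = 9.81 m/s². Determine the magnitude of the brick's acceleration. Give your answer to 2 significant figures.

Resolving the weight along the incline: the component pulling the brick down the slope is mg sin 13° = 13 × 9.81 × 0.2250 = 28.694 N, and the normal force is N = mg cos 13° = 13 × 9.81 × 0.9744 = 124.265 N.
With no friction the net force along the incline is 28.694 N, so a = g sin 13° = 28.694 / 13 = 2.2072 m/s².

2.2 m/s²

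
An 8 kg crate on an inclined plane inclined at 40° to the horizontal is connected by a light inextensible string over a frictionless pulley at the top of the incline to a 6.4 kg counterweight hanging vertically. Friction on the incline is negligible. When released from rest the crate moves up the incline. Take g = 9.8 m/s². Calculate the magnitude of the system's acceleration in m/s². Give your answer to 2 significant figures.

0.86 m/s²

For the crate on the incline: the weight component along the slope is m₁g sin 40° = 8 × 9.8 × 0.6428 = 50.396 N and the normal force is N = m₁g cos 40° = 60.058 N.
Newton's second law for the crate (up-slope positive): T − 50.396 = 8 a. For the hanging counterweight (downward positive): 6.4 × 9.8 − T = 6.4 a.
Adding the two equations eliminates T: 12.324 = 14.4 a, so a = 0.8558 m/s².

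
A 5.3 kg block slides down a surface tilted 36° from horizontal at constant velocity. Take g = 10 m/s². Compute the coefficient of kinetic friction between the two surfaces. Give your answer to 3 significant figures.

0.727

At constant velocity the net force along the incline is zero: mg sin 36° = μ mg cos 36°.
So μ = tan 36° = 0.5878 / 0.8090 = 0.7266.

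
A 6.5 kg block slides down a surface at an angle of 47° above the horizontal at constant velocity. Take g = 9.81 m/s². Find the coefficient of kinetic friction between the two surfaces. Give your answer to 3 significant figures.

1.07

At constant velocity the net force along the incline is zero: mg sin 47° = μ mg cos 47°.
So μ = tan 47° = 0.7314 / 0.6820 = 1.0724.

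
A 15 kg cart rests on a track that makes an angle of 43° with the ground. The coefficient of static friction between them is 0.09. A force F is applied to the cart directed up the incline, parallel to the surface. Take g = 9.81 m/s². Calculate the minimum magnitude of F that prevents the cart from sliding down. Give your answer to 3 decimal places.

90.670 N

The normal force is N = mg cos 43° = 107.619 N. With F at its minimum the cart is on the verge of sliding down, so static friction is at its maximum μ_s N = 0.09 × 107.619 = 9.686 N and acts up the slope.
Equilibrium along the incline: F + μ_s N = mg sin 43°, so F = 100.356 − 9.686 = 90.670 N.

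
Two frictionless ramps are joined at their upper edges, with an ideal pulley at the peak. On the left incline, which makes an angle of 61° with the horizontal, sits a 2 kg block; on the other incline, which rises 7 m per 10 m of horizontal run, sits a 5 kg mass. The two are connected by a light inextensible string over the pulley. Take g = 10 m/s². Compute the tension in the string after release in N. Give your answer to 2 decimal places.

Resolve each weight along its own incline: the 2 kg mass has component 2 × 10 × sin 61° = 17.492 N down its slope, and the 5 kg mass has 5 × 10 × sin 34.99° = 28.673 N down its slope.
The 5 kg side's 28.673 N exceeds the other side's 17.492 N, so that mass slides down and the 2 kg mass slides up. Taking that direction as positive, Newton's second law for the whole system gives 28.673 − 17.492 = (2 + 5) a, so a = 11.181 / 7 = 1.5973 m/s².
For the 2 kg mass (up-slope positive): T − 17.492 = 2 × 1.5973, so T = 20.687 N.

20.69 N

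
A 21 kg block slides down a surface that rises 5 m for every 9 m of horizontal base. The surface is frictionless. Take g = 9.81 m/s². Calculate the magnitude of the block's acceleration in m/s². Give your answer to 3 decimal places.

4.764 m/s²

Resolving the weight along the incline: the component pulling the block down the slope is mg sin 29.05° = 21 × 9.81 × 0.4856 = 100.038 N, and the normal force is N = mg cos 29.05° = 21 × 9.81 × 0.8742 = 180.094 N.
With no friction the net force along the incline is 100.038 N, so a = g sin 29.05° = 100.038 / 21 = 4.7637 m/s².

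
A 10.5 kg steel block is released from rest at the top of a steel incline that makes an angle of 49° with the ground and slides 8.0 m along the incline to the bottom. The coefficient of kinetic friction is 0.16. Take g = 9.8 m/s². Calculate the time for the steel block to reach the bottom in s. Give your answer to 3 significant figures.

The weight component along the incline is mg sin 49° = 77.660 N and the normal force is N = mg cos 49° = 67.508 N.
Friction up the slope is f = μN = 0.16 × 67.508 = 10.801 N, so the net downslope force is 77.660 − 10.801 = 66.859 N and a = 66.859 / 10.5 = 6.3675 m/s².
Starting from rest, L = ½at², so t = √(2L/a) = √(2 × 8.0 / 6.3675) = 1.5852 s.

1.59 s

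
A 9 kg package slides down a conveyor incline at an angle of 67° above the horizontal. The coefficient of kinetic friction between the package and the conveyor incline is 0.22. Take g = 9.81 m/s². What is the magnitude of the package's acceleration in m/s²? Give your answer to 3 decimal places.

8.187 m/s²

Resolving the weight along the incline: the component pulling the package down the slope is mg sin 67° = 9 × 9.81 × 0.9205 = 81.271 N, and the normal force is N = mg cos 67° = 9 × 9.81 × 0.3907 = 34.495 N.
Kinetic friction acts up the slope with magnitude f = μN = 0.22 × 34.495 = 7.589 N.
Net force along the incline is 81.271 − 7.589 = 73.682 N, so a = 73.682 / 9 = 8.1869 m/s².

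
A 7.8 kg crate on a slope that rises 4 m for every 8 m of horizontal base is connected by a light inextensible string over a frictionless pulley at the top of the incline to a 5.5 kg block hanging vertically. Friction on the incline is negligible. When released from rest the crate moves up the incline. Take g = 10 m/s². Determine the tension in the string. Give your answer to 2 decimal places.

For the crate on the incline: the weight component along the slope is m₁g sin 26.57° = 7.8 × 10 × 0.4472 = 34.882 N and the normal force is N = m₁g cos 26.57° = 69.765 N.
Newton's second law for the crate (up-slope positive): T − 34.882 = 7.8 a. For the hanging block (downward positive): 5.5 × 10 − T = 5.5 a.
Adding the two equations eliminates T: 20.118 = 13.3 a, so a = 1.5126 m/s².
Then from the hanging block's equation, T = 5.5 × (10 − 1.5126) = 46.681 N.

46.68 N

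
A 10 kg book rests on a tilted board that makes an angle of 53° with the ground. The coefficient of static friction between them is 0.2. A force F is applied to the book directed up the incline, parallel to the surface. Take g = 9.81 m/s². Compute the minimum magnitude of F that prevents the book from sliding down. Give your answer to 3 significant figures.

The normal force is N = mg cos 53° = 59.038 N. With F at its minimum the book is on the verge of sliding down, so static friction is at its maximum μ_s N = 0.2 × 59.038 = 11.808 N and acts up the slope.
Equilibrium along the incline: F + μ_s N = mg sin 53°, so F = 78.346 − 11.808 = 66.538 N.

66.5 N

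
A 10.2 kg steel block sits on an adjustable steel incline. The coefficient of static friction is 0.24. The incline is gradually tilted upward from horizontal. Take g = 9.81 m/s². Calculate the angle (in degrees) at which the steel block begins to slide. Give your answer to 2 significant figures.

13°

At the threshold of sliding, static friction is at its maximum μ_s N and exactly balances the weight component along the incline: mg sin θ = μ_s mg cos θ.
Hence tan θ = μ_s = 0.24, so θ = arctan(0.24) = 13.4957°.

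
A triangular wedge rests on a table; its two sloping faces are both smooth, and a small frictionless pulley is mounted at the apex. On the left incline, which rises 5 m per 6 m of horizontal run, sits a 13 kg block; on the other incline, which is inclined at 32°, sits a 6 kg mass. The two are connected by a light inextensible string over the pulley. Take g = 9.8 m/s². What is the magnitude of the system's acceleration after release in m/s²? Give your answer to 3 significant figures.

Resolve each weight along its own incline: the 13 kg mass has component 13 × 9.8 × sin 39.81° = 81.559 N down its slope, and the 6 kg mass has 6 × 9.8 × sin 32° = 31.159 N down its slope.
The 13 kg side's 81.559 N exceeds the other side's 31.159 N, so that mass slides down and the 6 kg mass slides up. Taking that direction as positive, Newton's second law for the whole system gives 81.559 − 31.159 = (13 + 6) a, so a = 50.400 / 19 = 2.6526 m/s².

2.65 m/s²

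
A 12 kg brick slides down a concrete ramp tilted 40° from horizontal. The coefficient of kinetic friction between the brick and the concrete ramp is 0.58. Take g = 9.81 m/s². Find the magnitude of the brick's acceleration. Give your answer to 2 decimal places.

Resolving the weight along the incline: the component pulling the brick down the slope is mg sin 40° = 12 × 9.81 × 0.6428 = 75.670 N, and the normal force is N = mg cos 40° = 12 × 9.81 × 0.7660 = 90.174 N.
Kinetic friction acts up the slope with magnitude f = μN = 0.58 × 90.174 = 52.301 N.
Net force along the incline is 75.670 − 52.301 = 23.369 N, so a = 23.369 / 12 = 1.9474 m/s².

1.95 m/s²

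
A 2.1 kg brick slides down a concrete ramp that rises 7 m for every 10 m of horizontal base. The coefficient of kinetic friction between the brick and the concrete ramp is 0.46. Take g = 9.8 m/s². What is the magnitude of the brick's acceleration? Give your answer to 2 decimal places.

1.93 m/s²

Resolving the weight along the incline: the component pulling the brick down the slope is mg sin 34.99° = 2.1 × 9.8 × 0.5735 = 11.803 N, and the normal force is N = mg cos 34.99° = 2.1 × 9.8 × 0.8192 = 16.859 N.
Kinetic friction acts up the slope with magnitude f = μN = 0.46 × 16.859 = 7.755 N.
Net force along the incline is 11.803 − 7.755 = 4.048 N, so a = 4.048 / 2.1 = 1.9276 m/s².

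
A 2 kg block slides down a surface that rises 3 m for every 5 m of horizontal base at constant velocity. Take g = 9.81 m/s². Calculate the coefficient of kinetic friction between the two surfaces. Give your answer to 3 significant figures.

At constant velocity the net force along the incline is zero: mg sin 30.96° = μ mg cos 30.96°.
So μ = tan 30.96° = 0.5145 / 0.8575 = 0.6000.

0.600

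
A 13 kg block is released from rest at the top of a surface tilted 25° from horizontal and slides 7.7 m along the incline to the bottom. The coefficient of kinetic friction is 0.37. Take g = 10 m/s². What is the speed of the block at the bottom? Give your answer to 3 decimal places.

The weight component along the incline is mg sin 25° = 54.940 N and the normal force is N = mg cos 25° = 117.820 N.
Friction up the slope is f = μN = 0.37 × 117.820 = 43.593 N, so the net downslope force is 54.940 − 43.593 = 11.347 N and a = 11.347 / 13 = 0.8728 m/s².
Starting from rest over a distance of 7.7 m, v² = 2aL = 2 × 0.8728 × 7.7 = 13.4411, so v = 3.6662 m/s.

3.666 m/s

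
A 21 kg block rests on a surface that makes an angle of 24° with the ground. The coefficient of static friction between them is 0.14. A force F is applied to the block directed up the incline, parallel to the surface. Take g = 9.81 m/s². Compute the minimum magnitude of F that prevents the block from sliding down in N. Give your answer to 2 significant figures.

57 N

The normal force is N = mg cos 24° = 188.199 N. With F at its minimum the block is on the verge of sliding down, so static friction is at its maximum μ_s N = 0.14 × 188.199 = 26.348 N and acts up the slope.
Equilibrium along the incline: F + μ_s N = mg sin 24°, so F = 83.792 − 26.348 = 57.444 N.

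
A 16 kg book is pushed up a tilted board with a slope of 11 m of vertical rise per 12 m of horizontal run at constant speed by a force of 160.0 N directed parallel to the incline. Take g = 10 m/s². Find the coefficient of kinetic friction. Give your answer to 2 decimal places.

0.44

At constant speed ΣF = 0 along the incline. The applied 160.0 N acts up the slope; the weight component mg sin 42.51° = 108.116 N and kinetic friction μN both act down the slope.
So 160.0 = 108.116 + μ × 117.945, giving μ = (160.0 − 108.116) / 117.945 = 0.4399.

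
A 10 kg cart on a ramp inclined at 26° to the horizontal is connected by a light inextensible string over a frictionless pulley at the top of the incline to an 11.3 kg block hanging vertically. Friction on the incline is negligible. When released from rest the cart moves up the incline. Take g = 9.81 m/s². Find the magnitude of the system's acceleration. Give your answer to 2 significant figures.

For the cart on the incline: the weight component along the slope is m₁g sin 26° = 10 × 9.81 × 0.4384 = 43.007 N and the normal force is N = m₁g cos 26° = 88.172 N.
Newton's second law for the cart (up-slope positive): T − 43.007 = 10 a. For the hanging block (downward positive): 11.3 × 9.81 − T = 11.3 a.
Adding the two equations eliminates T: 67.846 = 21.3 a, so a = 3.1853 m/s².

3.2 m/s²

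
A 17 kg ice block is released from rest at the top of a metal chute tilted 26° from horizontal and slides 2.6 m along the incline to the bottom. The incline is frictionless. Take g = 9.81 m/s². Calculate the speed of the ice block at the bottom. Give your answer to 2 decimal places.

4.73 m/s

The weight component along the incline is mg sin 26° = 73.107 N and the normal force is N = mg cos 26° = 149.892 N.
With no friction, a = g sin 26° = 4.3004 m/s².
Starting from rest over a distance of 2.6 m, v² = 2aL = 2 × 4.3004 × 2.6 = 22.3621, so v = 4.7289 m/s.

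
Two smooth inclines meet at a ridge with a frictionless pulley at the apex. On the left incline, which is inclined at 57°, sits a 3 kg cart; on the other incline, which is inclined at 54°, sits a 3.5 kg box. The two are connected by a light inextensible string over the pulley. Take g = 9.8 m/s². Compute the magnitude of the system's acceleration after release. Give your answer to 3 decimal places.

Resolve each weight along its own incline: the 3 kg mass has component 3 × 9.8 × sin 57° = 24.657 N down its slope, and the 3.5 kg mass has 3.5 × 9.8 × sin 54° = 27.749 N down its slope.
The 3.5 kg side's 27.749 N exceeds the other side's 24.657 N, so that mass slides down and the 3 kg mass slides up. Taking that direction as positive, Newton's second law for the whole system gives 27.749 − 24.657 = (3 + 3.5) a, so a = 3.092 / 6.5 = 0.4757 m/s².

0.476 m/s²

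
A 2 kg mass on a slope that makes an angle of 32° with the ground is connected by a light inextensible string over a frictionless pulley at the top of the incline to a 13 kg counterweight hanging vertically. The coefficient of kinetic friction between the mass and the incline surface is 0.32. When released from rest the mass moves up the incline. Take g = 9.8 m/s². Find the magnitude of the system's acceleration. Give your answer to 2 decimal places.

7.45 m/s²

For the mass on the incline: the weight component along the slope is m₁g sin 32° = 2 × 9.8 × 0.5299 = 10.386 N and the normal force is N = m₁g cos 32° = 16.622 N.
Kinetic friction opposes the mass's motion up the incline: f = μN = 0.32 × 16.622 = 5.319 N acting down the slope.
Newton's second law for the mass (up-slope positive): T − 10.386 − 5.319 = 2 a. For the hanging counterweight (downward positive): 13 × 9.8 − T = 13 a.
Adding the two equations eliminates T: 111.695 = 15 a, so a = 7.4463 m/s².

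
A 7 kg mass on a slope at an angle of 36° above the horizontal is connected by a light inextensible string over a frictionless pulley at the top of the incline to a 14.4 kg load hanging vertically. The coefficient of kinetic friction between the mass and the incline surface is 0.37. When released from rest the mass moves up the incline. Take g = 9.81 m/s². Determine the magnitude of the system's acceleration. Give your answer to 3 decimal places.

For the mass on the incline: the weight component along the slope is m₁g sin 36° = 7 × 9.81 × 0.5878 = 40.364 N and the normal force is N = m₁g cos 36° = 55.555 N.
Kinetic friction opposes the mass's motion up the incline: f = μN = 0.37 × 55.555 = 20.555 N acting down the slope.
Newton's second law for the mass (up-slope positive): T − 40.364 − 20.555 = 7 a. For the hanging load (downward positive): 14.4 × 9.81 − T = 14.4 a.
Adding the two equations eliminates T: 80.345 = 21.4 a, so a = 3.7544 m/s².

3.754 m/s²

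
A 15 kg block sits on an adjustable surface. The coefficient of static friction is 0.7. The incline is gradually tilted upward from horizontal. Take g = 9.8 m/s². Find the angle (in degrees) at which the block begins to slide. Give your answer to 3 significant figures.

At the threshold of sliding, static friction is at its maximum μ_s N and exactly balances the weight component along the incline: mg sin θ = μ_s mg cos θ.
Hence tan θ = μ_s = 0.7, so θ = arctan(0.7) = 34.9920°.

35.0°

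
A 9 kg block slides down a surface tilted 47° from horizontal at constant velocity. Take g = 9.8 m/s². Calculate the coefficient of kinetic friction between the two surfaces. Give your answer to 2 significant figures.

At constant velocity the net force along the incline is zero: mg sin 47° = μ mg cos 47°.
So μ = tan 47° = 0.7314 / 0.6820 = 1.0724.

1.1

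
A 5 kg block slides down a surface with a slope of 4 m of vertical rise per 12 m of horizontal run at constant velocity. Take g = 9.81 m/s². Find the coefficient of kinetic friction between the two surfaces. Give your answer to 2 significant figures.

At constant velocity the net force along the incline is zero: mg sin 18.43° = μ mg cos 18.43°.
So μ = tan 18.43° = 0.3162 / 0.9487 = 0.3333.

0.33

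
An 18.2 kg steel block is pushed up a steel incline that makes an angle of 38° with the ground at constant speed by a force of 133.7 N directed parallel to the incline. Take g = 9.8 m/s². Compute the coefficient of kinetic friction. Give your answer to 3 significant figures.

At constant speed ΣF = 0 along the incline. The applied 133.7 N acts up the slope; the weight component mg sin 38° = 109.809 N and kinetic friction μN both act down the slope.
So 133.7 = 109.809 + μ × 140.550, giving μ = (133.7 − 109.809) / 140.550 = 0.1700.

0.170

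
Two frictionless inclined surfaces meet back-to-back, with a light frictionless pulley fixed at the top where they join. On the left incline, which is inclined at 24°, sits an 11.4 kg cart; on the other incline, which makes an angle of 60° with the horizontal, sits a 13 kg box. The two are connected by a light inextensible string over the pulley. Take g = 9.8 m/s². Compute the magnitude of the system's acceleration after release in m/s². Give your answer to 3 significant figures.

2.66 m/s²

Resolve each weight along its own incline: the 11.4 kg mass has component 11.4 × 9.8 × sin 24° = 45.441 N down its slope, and the 13 kg mass has 13 × 9.8 × sin 60° = 110.332 N down its slope.
The 13 kg side's 110.332 N exceeds the other side's 45.441 N, so that mass slides down and the 11.4 kg mass slides up. Taking that direction as positive, Newton's second law for the whole system gives 110.332 − 45.441 = (11.4 + 13) a, so a = 64.891 / 24.4 = 2.6595 m/s².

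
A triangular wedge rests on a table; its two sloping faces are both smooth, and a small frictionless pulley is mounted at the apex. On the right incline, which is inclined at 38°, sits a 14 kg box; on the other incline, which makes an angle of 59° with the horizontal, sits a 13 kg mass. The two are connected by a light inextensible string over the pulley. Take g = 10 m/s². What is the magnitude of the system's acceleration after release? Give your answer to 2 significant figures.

Resolve each weight along its own incline: the 14 kg mass has component 14 × 10 × sin 38° = 86.193 N down its slope, and the 13 kg mass has 13 × 10 × sin 59° = 111.432 N down its slope.
The 13 kg side's 111.432 N exceeds the other side's 86.193 N, so that mass slides down and the 14 kg mass slides up. Taking that direction as positive, Newton's second law for the whole system gives 111.432 − 86.193 = (14 + 13) a, so a = 25.239 / 27 = 0.9348 m/s².

0.93 m/s²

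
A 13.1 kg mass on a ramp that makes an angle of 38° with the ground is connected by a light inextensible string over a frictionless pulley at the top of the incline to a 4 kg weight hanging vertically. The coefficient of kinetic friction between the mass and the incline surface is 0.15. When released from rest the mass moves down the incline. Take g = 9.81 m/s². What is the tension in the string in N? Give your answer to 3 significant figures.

45.0 N

For the mass on the incline: the weight component along the slope is m₁g sin 38° = 13.1 × 9.81 × 0.6157 = 79.124 N and the normal force is N = m₁g cos 38° = 101.268 N.
Kinetic friction opposes the mass's motion down the incline: f = μN = 0.15 × 101.268 = 15.190 N acting up the slope.
Newton's second law for the mass (down-slope positive): 79.124 − 15.190 − T = 13.1 a. For the hanging weight (upward positive): T − 4 × 9.81 = 4 a.
Adding the two equations eliminates T: 24.694 = 17.1 a, so a = 1.4441 m/s².
Then from the hanging weight's equation, T = 4 × (9.81 + 1.4441) = 45.016 N.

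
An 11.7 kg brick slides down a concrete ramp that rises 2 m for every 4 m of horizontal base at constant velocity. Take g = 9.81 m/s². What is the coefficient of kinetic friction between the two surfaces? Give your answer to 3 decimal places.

At constant velocity the net force along the incline is zero: mg sin 26.57° = μ mg cos 26.57°.
So μ = tan 26.57° = 0.4472 / 0.8944 = 0.5000.

0.500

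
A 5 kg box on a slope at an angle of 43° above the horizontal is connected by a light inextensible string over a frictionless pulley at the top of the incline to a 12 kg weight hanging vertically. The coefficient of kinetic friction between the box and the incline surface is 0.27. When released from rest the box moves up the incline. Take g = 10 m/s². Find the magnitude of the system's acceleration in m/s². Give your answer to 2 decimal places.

4.47 m/s²

For the box on the incline: the weight component along the slope is m₁g sin 43° = 5 × 10 × 0.6820 = 34.100 N and the normal force is N = m₁g cos 43° = 36.568 N.
Kinetic friction opposes the box's motion up the incline: f = μN = 0.27 × 36.568 = 9.873 N acting down the slope.
Newton's second law for the box (up-slope positive): T − 34.100 − 9.873 = 5 a. For the hanging weight (downward positive): 12 × 10 − T = 12 a.
Adding the two equations eliminates T: 76.027 = 17 a, so a = 4.4722 m/s².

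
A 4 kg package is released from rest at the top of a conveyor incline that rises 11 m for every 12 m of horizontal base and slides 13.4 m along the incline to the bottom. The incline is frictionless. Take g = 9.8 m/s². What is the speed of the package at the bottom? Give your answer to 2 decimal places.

The weight component along the incline is mg sin 42.51° = 26.488 N and the normal force is N = mg cos 42.51° = 28.896 N.
With no friction, a = g sin 42.51° = 6.6221 m/s².
Starting from rest over a distance of 13.4 m, v² = 2aL = 2 × 6.6221 × 13.4 = 177.4723, so v = 13.3219 m/s.

13.32 m/s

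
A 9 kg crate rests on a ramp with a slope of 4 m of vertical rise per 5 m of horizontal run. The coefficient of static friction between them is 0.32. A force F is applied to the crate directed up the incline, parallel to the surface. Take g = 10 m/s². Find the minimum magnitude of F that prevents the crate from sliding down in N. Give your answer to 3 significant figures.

The normal force is N = mg cos 38.66° = 70.278 N. With F at its minimum the crate is on the verge of sliding down, so static friction is at its maximum μ_s N = 0.32 × 70.278 = 22.489 N and acts up the slope.
Equilibrium along the incline: F + μ_s N = mg sin 38.66°, so F = 56.223 − 22.489 = 33.734 N.

33.7 N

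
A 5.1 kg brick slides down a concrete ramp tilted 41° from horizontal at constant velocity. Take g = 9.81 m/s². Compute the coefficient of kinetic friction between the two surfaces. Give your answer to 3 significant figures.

At constant velocity the net force along the incline is zero: mg sin 41° = μ mg cos 41°.
So μ = tan 41° = 0.6561 / 0.7547 = 0.8694.

0.869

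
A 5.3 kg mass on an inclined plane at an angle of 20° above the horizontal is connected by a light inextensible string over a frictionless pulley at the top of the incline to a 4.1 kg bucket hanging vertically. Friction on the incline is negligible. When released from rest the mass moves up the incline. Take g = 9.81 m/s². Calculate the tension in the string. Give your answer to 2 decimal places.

30.43 N

For the mass on the incline: the weight component along the slope is m₁g sin 20° = 5.3 × 9.81 × 0.3420 = 17.782 N and the normal force is N = m₁g cos 20° = 48.857 N.
Newton's second law for the mass (up-slope positive): T − 17.782 = 5.3 a. For the hanging bucket (downward positive): 4.1 × 9.81 − T = 4.1 a.
Adding the two equations eliminates T: 22.439 = 9.4 a, so a = 2.3871 m/s².
Then from the hanging bucket's equation, T = 4.1 × (9.81 − 2.3871) = 30.434 N.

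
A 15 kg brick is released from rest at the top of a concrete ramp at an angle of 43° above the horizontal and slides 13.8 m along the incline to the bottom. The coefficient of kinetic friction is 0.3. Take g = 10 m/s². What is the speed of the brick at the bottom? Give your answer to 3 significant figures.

11.3 m/s

The weight component along the incline is mg sin 43° = 102.300 N and the normal force is N = mg cos 43° = 109.703 N.
Friction up the slope is f = μN = 0.3 × 109.703 = 32.911 N, so the net downslope force is 102.300 − 32.911 = 69.389 N and a = 69.389 / 15 = 4.6259 m/s².
Starting from rest over a distance of 13.8 m, v² = 2aL = 2 × 4.6259 × 13.8 = 127.6748, so v = 11.2993 m/s.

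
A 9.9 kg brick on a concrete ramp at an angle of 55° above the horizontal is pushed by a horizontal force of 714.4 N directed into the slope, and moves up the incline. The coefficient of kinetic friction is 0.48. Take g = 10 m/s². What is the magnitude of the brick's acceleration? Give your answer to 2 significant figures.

2.1 m/s²

The horizontal push has components F cos 55° = 714.4 × 0.5736 = 409.780 N up the incline and F sin 55° = 714.4 × 0.8192 = 585.236 N pressing into the surface.
The normal force is therefore N = mg cos 55° + F sin 55° = 56.786 + 585.236 = 642.022 N, and kinetic friction down the slope is μN = 0.48 × 642.022 = 308.171 N.
Along the incline: F cos 55° − mg sin 55° − μN = ma, so 409.780 − 81.101 − 308.171 = 9.9 a, giving a = 2.0715 m/s².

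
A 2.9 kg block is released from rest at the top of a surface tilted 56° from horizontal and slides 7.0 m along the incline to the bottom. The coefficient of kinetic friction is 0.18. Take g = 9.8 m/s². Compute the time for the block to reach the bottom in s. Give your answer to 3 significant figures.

The weight component along the incline is mg sin 56° = 23.561 N and the normal force is N = mg cos 56° = 15.892 N.
Friction up the slope is f = μN = 0.18 × 15.892 = 2.861 N, so the net downslope force is 23.561 − 2.861 = 20.700 N and a = 20.700 / 2.9 = 7.1379 m/s².
Starting from rest, L = ½at², so t = √(2L/a) = √(2 × 7.0 / 7.1379) = 1.4005 s.

1.40 s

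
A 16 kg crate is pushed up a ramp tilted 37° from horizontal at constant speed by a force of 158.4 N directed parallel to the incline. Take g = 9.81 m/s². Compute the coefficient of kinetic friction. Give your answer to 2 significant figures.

0.51

At constant speed ΣF = 0 along the incline. The applied 158.4 N acts up the slope; the weight component mg sin 37° = 94.461 N and kinetic friction μN both act down the slope.
So 158.4 = 94.461 + μ × 125.354, giving μ = (158.4 − 94.461) / 125.354 = 0.5101.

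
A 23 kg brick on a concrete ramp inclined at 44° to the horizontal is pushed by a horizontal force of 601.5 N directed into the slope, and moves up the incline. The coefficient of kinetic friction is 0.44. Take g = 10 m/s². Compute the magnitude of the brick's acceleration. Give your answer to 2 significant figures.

The horizontal push has components F cos 44° = 601.5 × 0.7193 = 432.659 N up the incline and F sin 44° = 601.5 × 0.6947 = 417.862 N pressing into the surface.
The normal force is therefore N = mg cos 44° + F sin 44° = 165.439 + 417.862 = 583.301 N, and kinetic friction down the slope is μN = 0.44 × 583.301 = 256.652 N.
Along the incline: F cos 44° − mg sin 44° − μN = ma, so 432.659 − 159.781 − 256.652 = 23 a, giving a = 0.7055 m/s².

0.71 m/s²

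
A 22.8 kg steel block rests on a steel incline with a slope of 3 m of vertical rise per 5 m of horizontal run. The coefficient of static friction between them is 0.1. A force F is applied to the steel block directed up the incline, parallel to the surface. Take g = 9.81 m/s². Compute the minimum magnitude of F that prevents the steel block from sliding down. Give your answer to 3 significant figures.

95.9 N

The normal force is N = mg cos 30.96° = 191.794 N. With F at its minimum the steel block is on the verge of sliding down, so static friction is at its maximum μ_s N = 0.1 × 191.794 = 19.179 N and acts up the slope.
Equilibrium along the incline: F + μ_s N = mg sin 30.96°, so F = 115.076 − 19.179 = 95.897 N.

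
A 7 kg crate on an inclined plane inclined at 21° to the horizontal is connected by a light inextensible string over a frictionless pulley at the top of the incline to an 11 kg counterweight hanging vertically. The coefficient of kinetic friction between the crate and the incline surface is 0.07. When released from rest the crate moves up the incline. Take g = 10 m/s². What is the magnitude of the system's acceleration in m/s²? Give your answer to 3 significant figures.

4.46 m/s²

For the crate on the incline: the weight component along the slope is m₁g sin 21° = 7 × 10 × 0.3584 = 25.088 N and the normal force is N = m₁g cos 21° = 65.351 N.
Kinetic friction opposes the crate's motion up the incline: f = μN = 0.07 × 65.351 = 4.575 N acting down the slope.
Newton's second law for the crate (up-slope positive): T − 25.088 − 4.575 = 7 a. For the hanging counterweight (downward positive): 11 × 10 − T = 11 a.
Adding the two equations eliminates T: 80.337 = 18 a, so a = 4.4632 m/s².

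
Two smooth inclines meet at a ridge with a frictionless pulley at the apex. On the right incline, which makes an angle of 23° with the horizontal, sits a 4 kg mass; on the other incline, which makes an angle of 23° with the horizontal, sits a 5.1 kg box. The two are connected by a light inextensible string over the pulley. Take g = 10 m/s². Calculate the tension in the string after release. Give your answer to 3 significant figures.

17.5 N

Resolve each weight along its own incline: the 4 kg mass has component 4 × 10 × sin 23° = 15.629 N down its slope, and the 5.1 kg mass has 5.1 × 10 × sin 23° = 19.927 N down its slope.
The 5.1 kg side's 19.927 N exceeds the other side's 15.629 N, so that mass slides down and the 4 kg mass slides up. Taking that direction as positive, Newton's second law for the whole system gives 19.927 − 15.629 = (4 + 5.1) a, so a = 4.298 / 9.1 = 0.4723 m/s².
For the 4 kg mass (up-slope positive): T − 15.629 = 4 × 0.4723, so T = 17.518 N.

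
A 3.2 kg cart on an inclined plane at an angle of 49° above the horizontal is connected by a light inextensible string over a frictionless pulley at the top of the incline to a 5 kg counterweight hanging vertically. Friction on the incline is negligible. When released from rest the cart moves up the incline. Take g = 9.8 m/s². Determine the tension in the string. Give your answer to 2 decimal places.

33.55 N

For the cart on the incline: the weight component along the slope is m₁g sin 49° = 3.2 × 9.8 × 0.7547 = 23.667 N and the normal force is N = m₁g cos 49° = 20.574 N.
Newton's second law for the cart (up-slope positive): T − 23.667 = 3.2 a. For the hanging counterweight (downward positive): 5 × 9.8 − T = 5 a.
Adding the two equations eliminates T: 25.333 = 8.2 a, so a = 3.0894 m/s².
Then from the hanging counterweight's equation, T = 5 × (9.8 − 3.0894) = 33.553 N.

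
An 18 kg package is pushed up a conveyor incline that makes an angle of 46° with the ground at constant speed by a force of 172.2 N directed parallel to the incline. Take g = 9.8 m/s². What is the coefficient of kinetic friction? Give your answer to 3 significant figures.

0.370

At constant speed ΣF = 0 along the incline. The applied 172.2 N acts up the slope; the weight component mg sin 46° = 126.892 N and kinetic friction μN both act down the slope.
So 172.2 = 126.892 + μ × 122.538, giving μ = (172.2 − 126.892) / 122.538 = 0.3697.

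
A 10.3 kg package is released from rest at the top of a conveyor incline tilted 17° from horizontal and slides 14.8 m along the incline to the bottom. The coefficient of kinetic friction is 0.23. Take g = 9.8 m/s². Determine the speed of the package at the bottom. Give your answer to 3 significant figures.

4.58 m/s

The weight component along the incline is mg sin 17° = 29.512 N and the normal force is N = mg cos 17° = 96.529 N.
Friction up the slope is f = μN = 0.23 × 96.529 = 22.202 N, so the net downslope force is 29.512 − 22.202 = 7.310 N and a = 7.310 / 10.3 = 0.7097 m/s².
Starting from rest over a distance of 14.8 m, v² = 2aL = 2 × 0.7097 × 14.8 = 21.0071, so v = 4.5834 m/s.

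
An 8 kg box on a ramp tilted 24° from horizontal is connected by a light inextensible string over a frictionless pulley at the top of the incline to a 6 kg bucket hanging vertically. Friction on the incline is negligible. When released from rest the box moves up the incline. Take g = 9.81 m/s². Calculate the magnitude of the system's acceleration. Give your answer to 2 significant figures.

For the box on the incline: the weight component along the slope is m₁g sin 24° = 8 × 9.81 × 0.4067 = 31.918 N and the normal force is N = m₁g cos 24° = 71.695 N.
Newton's second law for the box (up-slope positive): T − 31.918 = 8 a. For the hanging bucket (downward positive): 6 × 9.81 − T = 6 a.
Adding the two equations eliminates T: 26.942 = 14 a, so a = 1.9244 m/s².

1.9 m/s²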